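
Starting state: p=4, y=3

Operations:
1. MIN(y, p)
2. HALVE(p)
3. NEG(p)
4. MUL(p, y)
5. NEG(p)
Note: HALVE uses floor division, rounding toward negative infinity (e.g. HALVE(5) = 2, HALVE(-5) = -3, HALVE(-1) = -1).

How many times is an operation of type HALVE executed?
1

Counting HALVE operations:
Step 2: HALVE(p) ← HALVE
Total: 1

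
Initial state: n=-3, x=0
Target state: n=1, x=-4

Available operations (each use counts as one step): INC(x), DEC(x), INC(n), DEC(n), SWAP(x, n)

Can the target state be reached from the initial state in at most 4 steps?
Yes

Path (3 steps): INC(x) → DEC(n) → SWAP(x, n)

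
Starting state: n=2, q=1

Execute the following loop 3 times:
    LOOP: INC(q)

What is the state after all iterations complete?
n=2, q=4

Iteration trace:
Start: n=2, q=1
After iteration 1: n=2, q=2
After iteration 2: n=2, q=3
After iteration 3: n=2, q=4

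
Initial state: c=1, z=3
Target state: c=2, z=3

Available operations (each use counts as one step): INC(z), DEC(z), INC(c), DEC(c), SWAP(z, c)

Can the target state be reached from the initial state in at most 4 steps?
Yes

Path (1 step): INC(c)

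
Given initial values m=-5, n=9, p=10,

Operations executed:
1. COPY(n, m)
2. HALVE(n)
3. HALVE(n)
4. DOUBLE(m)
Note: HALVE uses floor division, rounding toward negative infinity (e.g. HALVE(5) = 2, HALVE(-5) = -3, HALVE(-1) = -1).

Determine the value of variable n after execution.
n = -2

Tracing execution:
Step 1: COPY(n, m) → n = -5
Step 2: HALVE(n) → n = -3
Step 3: HALVE(n) → n = -2
Step 4: DOUBLE(m) → n = -2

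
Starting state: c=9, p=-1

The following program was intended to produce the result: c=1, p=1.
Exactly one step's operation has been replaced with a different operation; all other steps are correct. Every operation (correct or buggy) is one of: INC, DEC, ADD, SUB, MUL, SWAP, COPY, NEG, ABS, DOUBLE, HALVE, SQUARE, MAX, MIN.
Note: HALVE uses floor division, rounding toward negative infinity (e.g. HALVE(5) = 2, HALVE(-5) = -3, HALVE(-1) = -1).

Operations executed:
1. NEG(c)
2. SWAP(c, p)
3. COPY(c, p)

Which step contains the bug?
Step 2

Trace with buggy code:
Initial: c=9, p=-1
After step 1: c=-9, p=-1
After step 2: c=-1, p=-9
After step 3: c=-9, p=-9
Actual final c=-9, p=-9 ≠ expected c=1, p=1.
Step 2 is the only position where a single-operation replacement can produce the expected result.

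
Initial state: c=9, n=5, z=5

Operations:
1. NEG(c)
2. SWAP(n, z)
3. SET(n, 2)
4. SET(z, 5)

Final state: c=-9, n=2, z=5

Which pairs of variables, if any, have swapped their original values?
None

Comparing initial and final values:
n: 5 → 2
z: 5 → 5
c: 9 → -9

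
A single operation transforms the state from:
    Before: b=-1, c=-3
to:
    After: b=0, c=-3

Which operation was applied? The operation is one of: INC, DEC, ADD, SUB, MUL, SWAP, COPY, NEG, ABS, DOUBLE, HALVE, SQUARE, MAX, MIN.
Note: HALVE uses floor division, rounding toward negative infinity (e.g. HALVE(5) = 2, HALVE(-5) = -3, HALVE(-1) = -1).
INC(b)

Analyzing the change:
Before: b=-1, c=-3
After: b=0, c=-3
Variable b changed from -1 to 0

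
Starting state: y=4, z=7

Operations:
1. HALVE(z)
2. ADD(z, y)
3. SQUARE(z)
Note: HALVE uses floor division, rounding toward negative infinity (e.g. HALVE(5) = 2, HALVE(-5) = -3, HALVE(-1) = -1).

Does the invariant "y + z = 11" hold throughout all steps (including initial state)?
No, violated after step 1

The invariant is violated after step 1.

State at each step:
Initial: y=4, z=7
After step 1: y=4, z=3
After step 2: y=4, z=7
After step 3: y=4, z=49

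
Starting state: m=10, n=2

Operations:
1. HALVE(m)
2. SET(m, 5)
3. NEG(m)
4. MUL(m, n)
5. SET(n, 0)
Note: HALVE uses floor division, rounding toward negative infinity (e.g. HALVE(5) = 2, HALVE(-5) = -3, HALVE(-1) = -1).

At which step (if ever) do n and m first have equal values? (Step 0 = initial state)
Never

n and m never become equal during execution.

Comparing values at each step:
Initial: n=2, m=10
After step 1: n=2, m=5
After step 2: n=2, m=5
After step 3: n=2, m=-5
After step 4: n=2, m=-10
After step 5: n=0, m=-10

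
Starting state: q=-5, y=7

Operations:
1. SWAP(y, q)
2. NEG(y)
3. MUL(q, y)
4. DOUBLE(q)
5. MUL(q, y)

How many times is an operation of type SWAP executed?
1

Counting SWAP operations:
Step 1: SWAP(y, q) ← SWAP
Total: 1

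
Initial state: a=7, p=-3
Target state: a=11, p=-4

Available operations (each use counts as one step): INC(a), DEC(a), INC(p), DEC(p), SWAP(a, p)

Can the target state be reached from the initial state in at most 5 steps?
Yes

Path (5 steps): INC(a) → INC(a) → INC(a) → INC(a) → DEC(p)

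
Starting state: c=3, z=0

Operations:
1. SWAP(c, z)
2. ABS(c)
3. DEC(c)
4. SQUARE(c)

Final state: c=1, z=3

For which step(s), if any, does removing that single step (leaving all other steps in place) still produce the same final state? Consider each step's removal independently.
Step(s) 2

Testing removal of each single step:
Without step 1: final = c=4, z=0 (different)
Without step 2: final = c=1, z=3 (same)
Without step 3: final = c=0, z=3 (different)
Without step 4: final = c=-1, z=3 (different)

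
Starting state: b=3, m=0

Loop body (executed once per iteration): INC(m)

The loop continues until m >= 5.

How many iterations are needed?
5

Tracing iterations:
Initial: b=3, m=0
After iteration 1: b=3, m=1
After iteration 2: b=3, m=2
After iteration 3: b=3, m=3
After iteration 4: b=3, m=4
After iteration 5: b=3, m=5
m >= 5 now holds, so the loop exits after 5 iterations.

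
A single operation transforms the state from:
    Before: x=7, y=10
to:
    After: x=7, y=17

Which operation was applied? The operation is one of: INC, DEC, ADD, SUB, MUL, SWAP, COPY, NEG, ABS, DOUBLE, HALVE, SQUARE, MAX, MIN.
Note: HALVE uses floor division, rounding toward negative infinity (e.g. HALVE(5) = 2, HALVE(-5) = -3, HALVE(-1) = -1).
ADD(y, x)

Analyzing the change:
Before: x=7, y=10
After: x=7, y=17
Variable y changed from 10 to 17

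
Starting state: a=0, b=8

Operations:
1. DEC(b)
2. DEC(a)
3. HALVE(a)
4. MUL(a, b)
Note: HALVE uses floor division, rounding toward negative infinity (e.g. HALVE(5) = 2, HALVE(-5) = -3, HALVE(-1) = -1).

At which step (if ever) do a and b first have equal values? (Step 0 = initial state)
Never

a and b never become equal during execution.

Comparing values at each step:
Initial: a=0, b=8
After step 1: a=0, b=7
After step 2: a=-1, b=7
After step 3: a=-1, b=7
After step 4: a=-7, b=7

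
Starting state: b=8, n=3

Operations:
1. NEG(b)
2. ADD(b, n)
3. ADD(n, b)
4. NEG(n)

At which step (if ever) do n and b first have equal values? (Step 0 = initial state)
Never

n and b never become equal during execution.

Comparing values at each step:
Initial: n=3, b=8
After step 1: n=3, b=-8
After step 2: n=3, b=-5
After step 3: n=-2, b=-5
After step 4: n=2, b=-5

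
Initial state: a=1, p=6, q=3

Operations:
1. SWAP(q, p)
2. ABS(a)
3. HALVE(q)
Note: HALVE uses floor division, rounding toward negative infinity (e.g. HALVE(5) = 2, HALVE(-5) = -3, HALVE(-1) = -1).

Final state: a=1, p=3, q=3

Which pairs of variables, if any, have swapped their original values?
None

Comparing initial and final values:
p: 6 → 3
a: 1 → 1
q: 3 → 3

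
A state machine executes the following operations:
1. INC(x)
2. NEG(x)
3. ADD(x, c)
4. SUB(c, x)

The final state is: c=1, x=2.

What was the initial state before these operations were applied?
c=3, x=0

Working backwards:
Final state: c=1, x=2
Before step 4 (SUB(c, x)): c=3, x=2
Before step 3 (ADD(x, c)): c=3, x=-1
Before step 2 (NEG(x)): c=3, x=1
Before step 1 (INC(x)): c=3, x=0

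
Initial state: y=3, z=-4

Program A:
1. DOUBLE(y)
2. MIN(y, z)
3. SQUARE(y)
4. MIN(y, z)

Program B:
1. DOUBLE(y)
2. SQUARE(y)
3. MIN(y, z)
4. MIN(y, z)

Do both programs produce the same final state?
Yes

Program A final state: y=-4, z=-4
Program B final state: y=-4, z=-4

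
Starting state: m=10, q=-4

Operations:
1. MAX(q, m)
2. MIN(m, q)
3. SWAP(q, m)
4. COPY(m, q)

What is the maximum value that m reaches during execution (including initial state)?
10

Values of m at each step:
Initial: m = 10 ← maximum
After step 1: m = 10
After step 2: m = 10
After step 3: m = 10
After step 4: m = 10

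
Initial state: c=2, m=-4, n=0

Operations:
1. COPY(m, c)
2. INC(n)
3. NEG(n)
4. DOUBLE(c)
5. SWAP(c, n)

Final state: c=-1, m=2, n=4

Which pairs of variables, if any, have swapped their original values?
None

Comparing initial and final values:
n: 0 → 4
c: 2 → -1
m: -4 → 2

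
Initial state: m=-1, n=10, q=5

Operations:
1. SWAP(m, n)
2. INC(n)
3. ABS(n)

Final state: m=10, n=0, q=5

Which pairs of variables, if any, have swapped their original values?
None

Comparing initial and final values:
m: -1 → 10
q: 5 → 5
n: 10 → 0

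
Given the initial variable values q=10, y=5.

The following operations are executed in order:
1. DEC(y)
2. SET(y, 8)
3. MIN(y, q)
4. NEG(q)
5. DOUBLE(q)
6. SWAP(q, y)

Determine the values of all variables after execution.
{q: 8, y: -20}

Step-by-step execution:
Initial: q=10, y=5
After step 1 (DEC(y)): q=10, y=4
After step 2 (SET(y, 8)): q=10, y=8
After step 3 (MIN(y, q)): q=10, y=8
After step 4 (NEG(q)): q=-10, y=8
After step 5 (DOUBLE(q)): q=-20, y=8
After step 6 (SWAP(q, y)): q=8, y=-20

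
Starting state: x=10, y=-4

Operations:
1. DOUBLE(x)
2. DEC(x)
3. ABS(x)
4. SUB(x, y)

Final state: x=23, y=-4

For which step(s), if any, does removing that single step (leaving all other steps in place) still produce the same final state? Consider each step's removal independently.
Step(s) 3

Testing removal of each single step:
Without step 1: final = x=13, y=-4 (different)
Without step 2: final = x=24, y=-4 (different)
Without step 3: final = x=23, y=-4 (same)
Without step 4: final = x=19, y=-4 (different)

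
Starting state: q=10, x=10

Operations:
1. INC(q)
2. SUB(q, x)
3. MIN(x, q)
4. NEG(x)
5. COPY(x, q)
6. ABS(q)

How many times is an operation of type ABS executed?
1

Counting ABS operations:
Step 6: ABS(q) ← ABS
Total: 1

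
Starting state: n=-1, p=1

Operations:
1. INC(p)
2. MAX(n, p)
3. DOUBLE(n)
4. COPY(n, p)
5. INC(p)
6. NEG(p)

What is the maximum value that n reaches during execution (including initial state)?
4

Values of n at each step:
Initial: n = -1
After step 1: n = -1
After step 2: n = 2
After step 3: n = 4 ← maximum
After step 4: n = 2
After step 5: n = 2
After step 6: n = 2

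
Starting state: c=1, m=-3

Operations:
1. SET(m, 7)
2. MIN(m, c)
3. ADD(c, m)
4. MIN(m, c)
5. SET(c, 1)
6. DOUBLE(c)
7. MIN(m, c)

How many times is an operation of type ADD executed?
1

Counting ADD operations:
Step 3: ADD(c, m) ← ADD
Total: 1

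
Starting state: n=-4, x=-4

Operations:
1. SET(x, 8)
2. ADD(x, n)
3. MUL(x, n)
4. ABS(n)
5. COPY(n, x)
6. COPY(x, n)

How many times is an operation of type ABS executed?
1

Counting ABS operations:
Step 4: ABS(n) ← ABS
Total: 1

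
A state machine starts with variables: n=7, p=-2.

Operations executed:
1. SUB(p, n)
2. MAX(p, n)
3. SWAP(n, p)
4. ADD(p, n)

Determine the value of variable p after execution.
p = 14

Tracing execution:
Step 1: SUB(p, n) → p = -9
Step 2: MAX(p, n) → p = 7
Step 3: SWAP(n, p) → p = 7
Step 4: ADD(p, n) → p = 14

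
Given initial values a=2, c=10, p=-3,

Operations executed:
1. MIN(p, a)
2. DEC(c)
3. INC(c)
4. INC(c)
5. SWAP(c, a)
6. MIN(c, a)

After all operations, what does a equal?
a = 11

Tracing execution:
Step 1: MIN(p, a) → a = 2
Step 2: DEC(c) → a = 2
Step 3: INC(c) → a = 2
Step 4: INC(c) → a = 2
Step 5: SWAP(c, a) → a = 11
Step 6: MIN(c, a) → a = 11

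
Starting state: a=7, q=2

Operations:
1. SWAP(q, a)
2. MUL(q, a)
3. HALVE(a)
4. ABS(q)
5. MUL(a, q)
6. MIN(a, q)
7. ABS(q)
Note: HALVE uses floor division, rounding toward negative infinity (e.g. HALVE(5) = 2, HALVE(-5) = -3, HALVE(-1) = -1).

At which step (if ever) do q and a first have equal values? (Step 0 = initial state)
Step 5

q and a first become equal after step 5.

Comparing values at each step:
Initial: q=2, a=7
After step 1: q=7, a=2
After step 2: q=14, a=2
After step 3: q=14, a=1
After step 4: q=14, a=1
After step 5: q=14, a=14 ← equal!
After step 6: q=14, a=14 ← equal!
After step 7: q=14, a=14 ← equal!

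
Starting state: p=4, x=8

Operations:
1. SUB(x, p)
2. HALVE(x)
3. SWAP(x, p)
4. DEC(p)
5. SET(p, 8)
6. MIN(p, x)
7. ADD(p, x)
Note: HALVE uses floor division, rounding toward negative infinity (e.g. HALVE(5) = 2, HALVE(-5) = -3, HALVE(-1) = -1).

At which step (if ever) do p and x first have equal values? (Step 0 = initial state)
Step 1

p and x first become equal after step 1.

Comparing values at each step:
Initial: p=4, x=8
After step 1: p=4, x=4 ← equal!
After step 2: p=4, x=2
After step 3: p=2, x=4
After step 4: p=1, x=4
After step 5: p=8, x=4
After step 6: p=4, x=4 ← equal!
After step 7: p=8, x=4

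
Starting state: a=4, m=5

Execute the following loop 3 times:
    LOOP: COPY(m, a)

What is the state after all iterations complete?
a=4, m=4

Iteration trace:
Start: a=4, m=5
After iteration 1: a=4, m=4
After iteration 2: a=4, m=4
After iteration 3: a=4, m=4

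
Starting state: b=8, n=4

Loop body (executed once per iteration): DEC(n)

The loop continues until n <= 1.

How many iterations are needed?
3

Tracing iterations:
Initial: b=8, n=4
After iteration 1: b=8, n=3
After iteration 2: b=8, n=2
After iteration 3: b=8, n=1
n <= 1 now holds, so the loop exits after 3 iterations.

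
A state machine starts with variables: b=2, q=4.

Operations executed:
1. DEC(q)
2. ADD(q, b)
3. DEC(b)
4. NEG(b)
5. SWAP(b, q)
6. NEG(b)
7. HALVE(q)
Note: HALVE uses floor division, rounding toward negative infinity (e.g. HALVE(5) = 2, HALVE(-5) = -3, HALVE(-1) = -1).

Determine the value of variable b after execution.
b = -5

Tracing execution:
Step 1: DEC(q) → b = 2
Step 2: ADD(q, b) → b = 2
Step 3: DEC(b) → b = 1
Step 4: NEG(b) → b = -1
Step 5: SWAP(b, q) → b = 5
Step 6: NEG(b) → b = -5
Step 7: HALVE(q) → b = -5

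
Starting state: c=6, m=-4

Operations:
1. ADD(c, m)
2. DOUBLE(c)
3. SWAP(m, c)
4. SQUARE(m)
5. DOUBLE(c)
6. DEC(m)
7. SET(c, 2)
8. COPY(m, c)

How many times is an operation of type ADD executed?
1

Counting ADD operations:
Step 1: ADD(c, m) ← ADD
Total: 1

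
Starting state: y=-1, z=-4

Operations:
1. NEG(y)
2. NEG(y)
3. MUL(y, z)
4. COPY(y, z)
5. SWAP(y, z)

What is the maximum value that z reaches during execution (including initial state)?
-4

Values of z at each step:
Initial: z = -4 ← maximum
After step 1: z = -4
After step 2: z = -4
After step 3: z = -4
After step 4: z = -4
After step 5: z = -4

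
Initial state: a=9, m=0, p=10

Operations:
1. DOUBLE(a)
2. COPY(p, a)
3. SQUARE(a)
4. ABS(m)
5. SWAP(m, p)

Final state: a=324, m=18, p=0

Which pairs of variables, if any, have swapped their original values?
None

Comparing initial and final values:
m: 0 → 18
p: 10 → 0
a: 9 → 324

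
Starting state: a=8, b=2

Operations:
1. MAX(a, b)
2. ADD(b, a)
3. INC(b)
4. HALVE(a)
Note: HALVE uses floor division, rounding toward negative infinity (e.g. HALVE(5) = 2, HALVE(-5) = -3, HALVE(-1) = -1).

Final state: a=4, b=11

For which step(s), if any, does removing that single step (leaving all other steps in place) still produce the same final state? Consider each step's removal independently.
Step(s) 1

Testing removal of each single step:
Without step 1: final = a=4, b=11 (same)
Without step 2: final = a=4, b=3 (different)
Without step 3: final = a=4, b=10 (different)
Without step 4: final = a=8, b=11 (different)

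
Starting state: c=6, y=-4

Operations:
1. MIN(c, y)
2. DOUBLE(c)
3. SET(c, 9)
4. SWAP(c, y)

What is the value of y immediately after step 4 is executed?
y = 9

Tracing y through execution:
Initial: y = -4
After step 1 (MIN(c, y)): y = -4
After step 2 (DOUBLE(c)): y = -4
After step 3 (SET(c, 9)): y = -4
After step 4 (SWAP(c, y)): y = 9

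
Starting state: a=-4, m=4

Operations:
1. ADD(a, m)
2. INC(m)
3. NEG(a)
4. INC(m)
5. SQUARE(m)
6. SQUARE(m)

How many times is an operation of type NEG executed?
1

Counting NEG operations:
Step 3: NEG(a) ← NEG
Total: 1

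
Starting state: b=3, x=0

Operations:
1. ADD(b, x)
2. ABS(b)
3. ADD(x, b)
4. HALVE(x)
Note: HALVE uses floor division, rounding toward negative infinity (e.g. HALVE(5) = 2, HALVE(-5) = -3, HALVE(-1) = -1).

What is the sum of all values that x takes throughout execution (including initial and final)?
4

Values of x at each step:
Initial: x = 0
After step 1: x = 0
After step 2: x = 0
After step 3: x = 3
After step 4: x = 1
Sum = 0 + 0 + 0 + 3 + 1 = 4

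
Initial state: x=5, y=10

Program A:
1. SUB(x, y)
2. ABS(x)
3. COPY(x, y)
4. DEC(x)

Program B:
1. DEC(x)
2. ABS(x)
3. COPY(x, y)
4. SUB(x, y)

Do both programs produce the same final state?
No

Program A final state: x=9, y=10
Program B final state: x=0, y=10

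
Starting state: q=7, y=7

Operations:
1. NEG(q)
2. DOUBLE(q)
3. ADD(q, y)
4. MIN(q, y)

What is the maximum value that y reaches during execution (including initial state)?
7

Values of y at each step:
Initial: y = 7 ← maximum
After step 1: y = 7
After step 2: y = 7
After step 3: y = 7
After step 4: y = 7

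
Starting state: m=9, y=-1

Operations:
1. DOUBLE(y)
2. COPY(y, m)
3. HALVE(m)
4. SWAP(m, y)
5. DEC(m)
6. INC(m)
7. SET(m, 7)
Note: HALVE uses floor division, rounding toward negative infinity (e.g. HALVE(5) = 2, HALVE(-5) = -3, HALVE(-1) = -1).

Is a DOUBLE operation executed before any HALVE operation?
Yes

First DOUBLE: step 1
First HALVE: step 3
Since 1 < 3, DOUBLE comes first.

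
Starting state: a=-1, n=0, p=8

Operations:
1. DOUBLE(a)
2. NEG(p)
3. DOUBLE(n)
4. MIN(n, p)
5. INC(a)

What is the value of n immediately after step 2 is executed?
n = 0

Tracing n through execution:
Initial: n = 0
After step 1 (DOUBLE(a)): n = 0
After step 2 (NEG(p)): n = 0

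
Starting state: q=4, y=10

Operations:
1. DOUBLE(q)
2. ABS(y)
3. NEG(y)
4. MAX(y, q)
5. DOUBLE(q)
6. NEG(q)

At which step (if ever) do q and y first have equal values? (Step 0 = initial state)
Step 4

q and y first become equal after step 4.

Comparing values at each step:
Initial: q=4, y=10
After step 1: q=8, y=10
After step 2: q=8, y=10
After step 3: q=8, y=-10
After step 4: q=8, y=8 ← equal!
After step 5: q=16, y=8
After step 6: q=-16, y=8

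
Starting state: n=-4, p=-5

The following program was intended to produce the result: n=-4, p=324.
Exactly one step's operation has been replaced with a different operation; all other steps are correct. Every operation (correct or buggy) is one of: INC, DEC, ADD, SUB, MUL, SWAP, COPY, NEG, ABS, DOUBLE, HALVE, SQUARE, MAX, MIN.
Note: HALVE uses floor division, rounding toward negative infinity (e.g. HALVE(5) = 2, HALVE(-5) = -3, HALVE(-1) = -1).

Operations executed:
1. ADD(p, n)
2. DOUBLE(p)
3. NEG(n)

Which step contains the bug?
Step 3

Trace with buggy code:
Initial: n=-4, p=-5
After step 1: n=-4, p=-9
After step 2: n=-4, p=-18
After step 3: n=4, p=-18
Actual final n=4, p=-18 ≠ expected n=-4, p=324.
Step 3 is the only position where a single-operation replacement can produce the expected result.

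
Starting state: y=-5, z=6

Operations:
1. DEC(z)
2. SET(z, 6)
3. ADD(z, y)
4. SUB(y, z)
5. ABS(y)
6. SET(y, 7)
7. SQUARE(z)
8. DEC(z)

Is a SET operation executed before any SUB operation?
Yes

First SET: step 2
First SUB: step 4
Since 2 < 4, SET comes first.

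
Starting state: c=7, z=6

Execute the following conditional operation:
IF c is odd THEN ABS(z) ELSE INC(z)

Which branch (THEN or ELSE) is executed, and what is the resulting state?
Branch: THEN, Final state: c=7, z=6

Evaluating condition: c is odd
Condition is True, so THEN branch executes
After ABS(z): c=7, z=6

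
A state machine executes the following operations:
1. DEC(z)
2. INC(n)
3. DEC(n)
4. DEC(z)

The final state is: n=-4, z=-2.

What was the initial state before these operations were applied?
n=-4, z=0

Working backwards:
Final state: n=-4, z=-2
Before step 4 (DEC(z)): n=-4, z=-1
Before step 3 (DEC(n)): n=-3, z=-1
Before step 2 (INC(n)): n=-4, z=-1
Before step 1 (DEC(z)): n=-4, z=0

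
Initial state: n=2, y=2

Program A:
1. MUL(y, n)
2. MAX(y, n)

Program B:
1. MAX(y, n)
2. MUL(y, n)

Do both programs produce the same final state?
Yes

Program A final state: n=2, y=4
Program B final state: n=2, y=4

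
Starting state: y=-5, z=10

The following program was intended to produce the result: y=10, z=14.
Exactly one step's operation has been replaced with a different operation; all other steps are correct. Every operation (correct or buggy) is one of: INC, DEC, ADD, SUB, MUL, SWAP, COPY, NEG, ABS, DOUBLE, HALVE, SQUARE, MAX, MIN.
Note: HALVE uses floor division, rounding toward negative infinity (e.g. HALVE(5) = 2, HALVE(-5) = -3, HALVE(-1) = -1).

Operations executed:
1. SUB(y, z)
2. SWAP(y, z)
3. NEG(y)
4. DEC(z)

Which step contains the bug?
Step 3

Trace with buggy code:
Initial: y=-5, z=10
After step 1: y=-15, z=10
After step 2: y=10, z=-15
After step 3: y=-10, z=-15
After step 4: y=-10, z=-16
Actual final y=-10, z=-16 ≠ expected y=10, z=14.
Step 3 is the only position where a single-operation replacement can produce the expected result.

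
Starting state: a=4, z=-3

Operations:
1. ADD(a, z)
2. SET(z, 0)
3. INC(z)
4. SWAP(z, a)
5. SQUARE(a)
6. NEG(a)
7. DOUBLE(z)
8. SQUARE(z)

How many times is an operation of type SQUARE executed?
2

Counting SQUARE operations:
Step 5: SQUARE(a) ← SQUARE
Step 8: SQUARE(z) ← SQUARE
Total: 2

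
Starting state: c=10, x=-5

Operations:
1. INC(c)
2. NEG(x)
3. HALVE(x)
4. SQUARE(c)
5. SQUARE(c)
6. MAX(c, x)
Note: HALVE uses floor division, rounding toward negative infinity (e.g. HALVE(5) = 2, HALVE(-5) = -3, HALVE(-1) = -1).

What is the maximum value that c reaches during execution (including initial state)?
14641

Values of c at each step:
Initial: c = 10
After step 1: c = 11
After step 2: c = 11
After step 3: c = 11
After step 4: c = 121
After step 5: c = 14641 ← maximum
After step 6: c = 14641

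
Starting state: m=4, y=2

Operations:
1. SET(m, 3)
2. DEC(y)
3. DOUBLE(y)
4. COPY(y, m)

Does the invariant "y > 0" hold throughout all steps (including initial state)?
Yes

The invariant holds at every step.

State at each step:
Initial: m=4, y=2
After step 1: m=3, y=2
After step 2: m=3, y=1
After step 3: m=3, y=2
After step 4: m=3, y=3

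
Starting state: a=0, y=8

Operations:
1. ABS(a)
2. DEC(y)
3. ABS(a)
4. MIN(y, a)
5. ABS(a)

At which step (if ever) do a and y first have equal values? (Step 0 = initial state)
Step 4

a and y first become equal after step 4.

Comparing values at each step:
Initial: a=0, y=8
After step 1: a=0, y=8
After step 2: a=0, y=7
After step 3: a=0, y=7
After step 4: a=0, y=0 ← equal!
After step 5: a=0, y=0 ← equal!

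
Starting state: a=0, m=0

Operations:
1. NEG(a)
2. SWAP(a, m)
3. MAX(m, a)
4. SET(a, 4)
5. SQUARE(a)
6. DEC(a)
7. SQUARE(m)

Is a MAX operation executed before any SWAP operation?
No

First MAX: step 3
First SWAP: step 2
Since 3 > 2, SWAP comes first.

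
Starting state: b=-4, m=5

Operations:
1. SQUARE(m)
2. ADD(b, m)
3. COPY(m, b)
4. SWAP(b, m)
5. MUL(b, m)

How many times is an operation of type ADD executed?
1

Counting ADD operations:
Step 2: ADD(b, m) ← ADD
Total: 1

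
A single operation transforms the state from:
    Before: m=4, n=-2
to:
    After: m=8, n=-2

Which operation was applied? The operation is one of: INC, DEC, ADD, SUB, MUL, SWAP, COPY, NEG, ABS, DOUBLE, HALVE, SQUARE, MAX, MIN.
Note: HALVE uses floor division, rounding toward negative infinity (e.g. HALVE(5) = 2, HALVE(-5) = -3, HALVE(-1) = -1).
DOUBLE(m)

Analyzing the change:
Before: m=4, n=-2
After: m=8, n=-2
Variable m changed from 4 to 8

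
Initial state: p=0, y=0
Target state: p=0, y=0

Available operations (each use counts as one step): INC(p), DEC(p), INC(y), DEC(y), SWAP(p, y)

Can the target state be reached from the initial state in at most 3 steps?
Yes

Path (0 steps): 0 steps (already at target)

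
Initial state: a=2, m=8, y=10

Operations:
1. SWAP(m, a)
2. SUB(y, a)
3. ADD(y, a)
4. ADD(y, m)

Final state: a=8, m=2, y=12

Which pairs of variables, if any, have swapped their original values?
(a, m)

Comparing initial and final values:
y: 10 → 12
a: 2 → 8
m: 8 → 2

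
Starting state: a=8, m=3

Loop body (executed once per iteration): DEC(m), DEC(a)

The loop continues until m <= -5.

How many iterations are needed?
8

Tracing iterations:
Initial: a=8, m=3
After iteration 1: a=7, m=2
After iteration 2: a=6, m=1
After iteration 3: a=5, m=0
After iteration 4: a=4, m=-1
After iteration 5: a=3, m=-2
After iteration 6: a=2, m=-3
After iteration 7: a=1, m=-4
After iteration 8: a=0, m=-5
m <= -5 now holds, so the loop exits after 8 iterations.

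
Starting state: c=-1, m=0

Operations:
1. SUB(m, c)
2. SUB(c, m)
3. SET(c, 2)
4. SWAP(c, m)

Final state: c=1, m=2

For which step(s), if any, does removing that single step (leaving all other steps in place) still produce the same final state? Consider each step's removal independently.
Step(s) 2

Testing removal of each single step:
Without step 1: final = c=0, m=2 (different)
Without step 2: final = c=1, m=2 (same)
Without step 3: final = c=1, m=-2 (different)
Without step 4: final = c=2, m=1 (different)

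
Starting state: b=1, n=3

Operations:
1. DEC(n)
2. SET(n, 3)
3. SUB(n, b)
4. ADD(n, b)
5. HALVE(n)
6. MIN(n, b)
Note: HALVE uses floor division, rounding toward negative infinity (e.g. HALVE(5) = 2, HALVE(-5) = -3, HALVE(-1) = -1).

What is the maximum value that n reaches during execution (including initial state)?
3

Values of n at each step:
Initial: n = 3 ← maximum
After step 1: n = 2
After step 2: n = 3
After step 3: n = 2
After step 4: n = 3
After step 5: n = 1
After step 6: n = 1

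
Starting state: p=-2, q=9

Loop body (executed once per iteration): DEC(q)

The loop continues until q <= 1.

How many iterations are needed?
8

Tracing iterations:
Initial: p=-2, q=9
After iteration 1: p=-2, q=8
After iteration 2: p=-2, q=7
After iteration 3: p=-2, q=6
After iteration 4: p=-2, q=5
After iteration 5: p=-2, q=4
After iteration 6: p=-2, q=3
After iteration 7: p=-2, q=2
After iteration 8: p=-2, q=1
q <= 1 now holds, so the loop exits after 8 iterations.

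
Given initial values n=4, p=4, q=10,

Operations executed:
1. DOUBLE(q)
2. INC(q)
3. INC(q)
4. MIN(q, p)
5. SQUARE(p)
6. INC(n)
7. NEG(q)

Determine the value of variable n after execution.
n = 5

Tracing execution:
Step 1: DOUBLE(q) → n = 4
Step 2: INC(q) → n = 4
Step 3: INC(q) → n = 4
Step 4: MIN(q, p) → n = 4
Step 5: SQUARE(p) → n = 4
Step 6: INC(n) → n = 5
Step 7: NEG(q) → n = 5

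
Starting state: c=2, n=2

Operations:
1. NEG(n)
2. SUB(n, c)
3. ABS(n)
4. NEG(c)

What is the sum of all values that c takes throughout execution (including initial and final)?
6

Values of c at each step:
Initial: c = 2
After step 1: c = 2
After step 2: c = 2
After step 3: c = 2
After step 4: c = -2
Sum = 2 + 2 + 2 + 2 + -2 = 6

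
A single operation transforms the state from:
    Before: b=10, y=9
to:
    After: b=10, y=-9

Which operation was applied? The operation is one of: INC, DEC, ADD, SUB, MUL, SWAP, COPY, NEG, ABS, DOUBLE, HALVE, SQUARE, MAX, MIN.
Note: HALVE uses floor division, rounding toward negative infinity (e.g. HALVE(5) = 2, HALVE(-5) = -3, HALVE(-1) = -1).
NEG(y)

Analyzing the change:
Before: b=10, y=9
After: b=10, y=-9
Variable y changed from 9 to -9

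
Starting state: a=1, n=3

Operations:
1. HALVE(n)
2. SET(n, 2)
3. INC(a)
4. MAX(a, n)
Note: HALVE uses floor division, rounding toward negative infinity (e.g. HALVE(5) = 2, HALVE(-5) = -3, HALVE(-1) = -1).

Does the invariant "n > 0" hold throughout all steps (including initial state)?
Yes

The invariant holds at every step.

State at each step:
Initial: a=1, n=3
After step 1: a=1, n=1
After step 2: a=1, n=2
After step 3: a=2, n=2
After step 4: a=2, n=2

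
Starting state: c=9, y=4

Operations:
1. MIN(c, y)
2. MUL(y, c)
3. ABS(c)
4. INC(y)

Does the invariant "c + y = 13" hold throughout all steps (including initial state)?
No, violated after step 1

The invariant is violated after step 1.

State at each step:
Initial: c=9, y=4
After step 1: c=4, y=4
After step 2: c=4, y=16
After step 3: c=4, y=16
After step 4: c=4, y=17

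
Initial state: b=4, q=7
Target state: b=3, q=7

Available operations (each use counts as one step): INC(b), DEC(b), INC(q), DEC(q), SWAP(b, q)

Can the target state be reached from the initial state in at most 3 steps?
Yes

Path (1 step): DEC(b)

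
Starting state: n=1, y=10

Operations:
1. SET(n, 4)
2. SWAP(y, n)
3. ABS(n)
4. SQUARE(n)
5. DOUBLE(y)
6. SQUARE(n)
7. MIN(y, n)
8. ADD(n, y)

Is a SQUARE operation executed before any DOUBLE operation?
Yes

First SQUARE: step 4
First DOUBLE: step 5
Since 4 < 5, SQUARE comes first.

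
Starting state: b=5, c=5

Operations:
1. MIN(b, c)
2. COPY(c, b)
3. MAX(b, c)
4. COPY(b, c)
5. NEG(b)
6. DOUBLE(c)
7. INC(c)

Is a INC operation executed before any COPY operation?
No

First INC: step 7
First COPY: step 2
Since 7 > 2, COPY comes first.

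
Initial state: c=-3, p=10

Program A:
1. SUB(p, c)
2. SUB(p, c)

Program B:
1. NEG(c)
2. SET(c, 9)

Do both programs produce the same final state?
No

Program A final state: c=-3, p=16
Program B final state: c=9, p=10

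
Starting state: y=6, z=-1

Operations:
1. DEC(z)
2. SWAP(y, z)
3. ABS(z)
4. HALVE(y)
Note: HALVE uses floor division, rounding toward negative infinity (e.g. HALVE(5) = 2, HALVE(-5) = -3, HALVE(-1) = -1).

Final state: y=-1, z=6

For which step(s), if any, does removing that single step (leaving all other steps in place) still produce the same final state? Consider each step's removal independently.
Step(s) 1, 3

Testing removal of each single step:
Without step 1: final = y=-1, z=6 (same)
Without step 2: final = y=3, z=2 (different)
Without step 3: final = y=-1, z=6 (same)
Without step 4: final = y=-2, z=6 (different)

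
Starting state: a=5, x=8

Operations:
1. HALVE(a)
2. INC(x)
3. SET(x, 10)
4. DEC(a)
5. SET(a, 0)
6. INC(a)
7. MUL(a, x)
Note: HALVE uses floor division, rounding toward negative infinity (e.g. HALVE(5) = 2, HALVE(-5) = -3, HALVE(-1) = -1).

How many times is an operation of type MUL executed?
1

Counting MUL operations:
Step 7: MUL(a, x) ← MUL
Total: 1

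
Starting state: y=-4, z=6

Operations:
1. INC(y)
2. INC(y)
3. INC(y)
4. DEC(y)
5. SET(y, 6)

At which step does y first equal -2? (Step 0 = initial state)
Step 2

Tracing y:
Initial: y = -4
After step 1: y = -3
After step 2: y = -2 ← first occurrence
After step 3: y = -1
After step 4: y = -2
After step 5: y = 6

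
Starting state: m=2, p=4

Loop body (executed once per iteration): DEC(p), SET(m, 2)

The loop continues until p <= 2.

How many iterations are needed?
2

Tracing iterations:
Initial: m=2, p=4
After iteration 1: m=2, p=3
After iteration 2: m=2, p=2
p <= 2 now holds, so the loop exits after 2 iterations.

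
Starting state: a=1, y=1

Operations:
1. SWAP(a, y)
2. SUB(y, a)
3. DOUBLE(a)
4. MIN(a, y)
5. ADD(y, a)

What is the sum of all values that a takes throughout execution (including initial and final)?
5

Values of a at each step:
Initial: a = 1
After step 1: a = 1
After step 2: a = 1
After step 3: a = 2
After step 4: a = 0
After step 5: a = 0
Sum = 1 + 1 + 1 + 2 + 0 + 0 = 5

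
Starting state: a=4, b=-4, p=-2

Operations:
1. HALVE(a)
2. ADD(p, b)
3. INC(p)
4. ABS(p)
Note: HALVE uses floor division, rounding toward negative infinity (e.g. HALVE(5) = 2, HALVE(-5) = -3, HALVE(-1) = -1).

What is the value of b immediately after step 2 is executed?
b = -4

Tracing b through execution:
Initial: b = -4
After step 1 (HALVE(a)): b = -4
After step 2 (ADD(p, b)): b = -4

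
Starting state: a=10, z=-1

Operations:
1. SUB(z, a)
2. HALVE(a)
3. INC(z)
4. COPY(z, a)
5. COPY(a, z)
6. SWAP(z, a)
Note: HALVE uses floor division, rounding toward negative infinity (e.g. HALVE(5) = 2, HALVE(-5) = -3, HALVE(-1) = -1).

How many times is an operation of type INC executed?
1

Counting INC operations:
Step 3: INC(z) ← INC
Total: 1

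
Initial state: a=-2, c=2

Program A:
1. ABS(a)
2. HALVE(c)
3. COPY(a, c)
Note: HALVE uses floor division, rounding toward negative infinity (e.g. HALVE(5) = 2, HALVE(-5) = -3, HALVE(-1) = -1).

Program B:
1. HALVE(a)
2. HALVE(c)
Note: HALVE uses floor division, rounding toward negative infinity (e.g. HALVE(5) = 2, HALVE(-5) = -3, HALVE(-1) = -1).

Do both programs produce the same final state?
No

Program A final state: a=1, c=1
Program B final state: a=-1, c=1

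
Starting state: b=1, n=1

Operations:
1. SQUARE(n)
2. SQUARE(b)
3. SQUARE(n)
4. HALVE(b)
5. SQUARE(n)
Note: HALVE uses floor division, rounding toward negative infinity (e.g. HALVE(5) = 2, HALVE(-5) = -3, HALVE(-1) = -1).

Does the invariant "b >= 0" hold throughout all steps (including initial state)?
Yes

The invariant holds at every step.

State at each step:
Initial: b=1, n=1
After step 1: b=1, n=1
After step 2: b=1, n=1
After step 3: b=1, n=1
After step 4: b=0, n=1
After step 5: b=0, n=1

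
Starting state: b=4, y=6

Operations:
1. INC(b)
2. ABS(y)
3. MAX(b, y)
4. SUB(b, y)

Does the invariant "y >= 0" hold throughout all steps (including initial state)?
Yes

The invariant holds at every step.

State at each step:
Initial: b=4, y=6
After step 1: b=5, y=6
After step 2: b=5, y=6
After step 3: b=6, y=6
After step 4: b=0, y=6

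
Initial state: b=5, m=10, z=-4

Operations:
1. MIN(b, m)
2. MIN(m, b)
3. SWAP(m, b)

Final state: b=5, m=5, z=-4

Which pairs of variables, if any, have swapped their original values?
None

Comparing initial and final values:
b: 5 → 5
m: 10 → 5
z: -4 → -4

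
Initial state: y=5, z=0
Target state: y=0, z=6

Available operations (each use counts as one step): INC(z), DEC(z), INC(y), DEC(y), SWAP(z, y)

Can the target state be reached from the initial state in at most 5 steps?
Yes

Path (2 steps): INC(y) → SWAP(z, y)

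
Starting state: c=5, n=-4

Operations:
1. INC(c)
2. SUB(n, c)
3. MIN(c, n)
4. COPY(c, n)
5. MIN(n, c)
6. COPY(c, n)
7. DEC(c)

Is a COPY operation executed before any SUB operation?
No

First COPY: step 4
First SUB: step 2
Since 4 > 2, SUB comes first.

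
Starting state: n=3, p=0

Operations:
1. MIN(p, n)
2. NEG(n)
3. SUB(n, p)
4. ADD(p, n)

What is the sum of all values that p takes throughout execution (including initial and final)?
-3

Values of p at each step:
Initial: p = 0
After step 1: p = 0
After step 2: p = 0
After step 3: p = 0
After step 4: p = -3
Sum = 0 + 0 + 0 + 0 + -3 = -3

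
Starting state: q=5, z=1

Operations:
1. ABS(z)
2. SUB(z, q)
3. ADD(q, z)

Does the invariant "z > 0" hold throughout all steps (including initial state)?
No, violated after step 2

The invariant is violated after step 2.

State at each step:
Initial: q=5, z=1
After step 1: q=5, z=1
After step 2: q=5, z=-4
After step 3: q=1, z=-4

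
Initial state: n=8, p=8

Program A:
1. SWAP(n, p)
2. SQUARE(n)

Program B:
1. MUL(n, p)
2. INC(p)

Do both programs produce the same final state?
No

Program A final state: n=64, p=8
Program B final state: n=64, p=9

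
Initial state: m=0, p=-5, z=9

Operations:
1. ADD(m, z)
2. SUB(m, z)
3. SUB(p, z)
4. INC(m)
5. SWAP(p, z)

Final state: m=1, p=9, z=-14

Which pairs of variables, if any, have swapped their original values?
None

Comparing initial and final values:
z: 9 → -14
m: 0 → 1
p: -5 → 9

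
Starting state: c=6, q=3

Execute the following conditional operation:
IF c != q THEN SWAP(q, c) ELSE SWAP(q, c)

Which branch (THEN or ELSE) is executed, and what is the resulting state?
Branch: THEN, Final state: c=3, q=6

Evaluating condition: c != q
c = 6, q = 3
Condition is True, so THEN branch executes
After SWAP(q, c): c=3, q=6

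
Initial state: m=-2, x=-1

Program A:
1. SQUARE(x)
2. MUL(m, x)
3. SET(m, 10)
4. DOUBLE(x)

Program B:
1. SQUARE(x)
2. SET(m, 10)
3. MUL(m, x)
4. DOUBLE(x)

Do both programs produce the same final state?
Yes

Program A final state: m=10, x=2
Program B final state: m=10, x=2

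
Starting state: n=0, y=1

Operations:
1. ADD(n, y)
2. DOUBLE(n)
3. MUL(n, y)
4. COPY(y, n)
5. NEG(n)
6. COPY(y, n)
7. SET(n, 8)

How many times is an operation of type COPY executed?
2

Counting COPY operations:
Step 4: COPY(y, n) ← COPY
Step 6: COPY(y, n) ← COPY
Total: 2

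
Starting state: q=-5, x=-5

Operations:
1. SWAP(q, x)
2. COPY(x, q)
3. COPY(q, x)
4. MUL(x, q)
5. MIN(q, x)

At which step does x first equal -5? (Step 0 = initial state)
Step 0

Tracing x:
Initial: x = -5 ← first occurrence
After step 1: x = -5
After step 2: x = -5
After step 3: x = -5
After step 4: x = 25
After step 5: x = 25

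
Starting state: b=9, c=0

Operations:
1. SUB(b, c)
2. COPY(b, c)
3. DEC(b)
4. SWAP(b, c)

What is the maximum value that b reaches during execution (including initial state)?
9

Values of b at each step:
Initial: b = 9 ← maximum
After step 1: b = 9
After step 2: b = 0
After step 3: b = -1
After step 4: b = 0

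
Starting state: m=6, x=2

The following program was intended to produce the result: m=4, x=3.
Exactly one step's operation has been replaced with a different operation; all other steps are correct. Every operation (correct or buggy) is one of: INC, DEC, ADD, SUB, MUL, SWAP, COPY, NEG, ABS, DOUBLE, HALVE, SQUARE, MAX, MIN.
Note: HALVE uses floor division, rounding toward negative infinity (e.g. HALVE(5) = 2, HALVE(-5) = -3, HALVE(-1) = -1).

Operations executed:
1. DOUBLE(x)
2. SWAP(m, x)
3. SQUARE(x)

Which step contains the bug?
Step 3

Trace with buggy code:
Initial: m=6, x=2
After step 1: m=6, x=4
After step 2: m=4, x=6
After step 3: m=4, x=36
Actual final m=4, x=36 ≠ expected m=4, x=3.
Step 3 is the only position where a single-operation replacement can produce the expected result.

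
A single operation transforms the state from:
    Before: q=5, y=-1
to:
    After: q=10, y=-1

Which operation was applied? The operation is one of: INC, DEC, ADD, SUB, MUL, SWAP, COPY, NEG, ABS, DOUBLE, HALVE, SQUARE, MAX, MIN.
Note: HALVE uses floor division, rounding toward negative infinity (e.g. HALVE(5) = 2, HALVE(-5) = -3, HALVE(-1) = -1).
DOUBLE(q)

Analyzing the change:
Before: q=5, y=-1
After: q=10, y=-1
Variable q changed from 5 to 10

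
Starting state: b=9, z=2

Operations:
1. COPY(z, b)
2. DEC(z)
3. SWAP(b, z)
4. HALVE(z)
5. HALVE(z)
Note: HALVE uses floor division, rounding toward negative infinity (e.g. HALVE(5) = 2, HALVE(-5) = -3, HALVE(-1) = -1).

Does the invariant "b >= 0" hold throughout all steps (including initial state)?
Yes

The invariant holds at every step.

State at each step:
Initial: b=9, z=2
After step 1: b=9, z=9
After step 2: b=9, z=8
After step 3: b=8, z=9
After step 4: b=8, z=4
After step 5: b=8, z=2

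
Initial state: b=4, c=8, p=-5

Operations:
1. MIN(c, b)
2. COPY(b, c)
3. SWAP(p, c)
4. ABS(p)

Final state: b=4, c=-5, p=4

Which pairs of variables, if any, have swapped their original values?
None

Comparing initial and final values:
p: -5 → 4
c: 8 → -5
b: 4 → 4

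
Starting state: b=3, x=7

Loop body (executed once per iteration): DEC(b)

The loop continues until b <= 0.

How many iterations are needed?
3

Tracing iterations:
Initial: b=3, x=7
After iteration 1: b=2, x=7
After iteration 2: b=1, x=7
After iteration 3: b=0, x=7
b <= 0 now holds, so the loop exits after 3 iterations.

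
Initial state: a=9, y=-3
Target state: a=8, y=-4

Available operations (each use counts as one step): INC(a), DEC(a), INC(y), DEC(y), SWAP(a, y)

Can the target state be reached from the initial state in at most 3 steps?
Yes

Path (2 steps): DEC(a) → DEC(y)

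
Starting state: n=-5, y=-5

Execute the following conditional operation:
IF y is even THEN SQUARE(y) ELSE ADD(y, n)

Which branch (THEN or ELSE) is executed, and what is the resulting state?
Branch: ELSE, Final state: n=-5, y=-10

Evaluating condition: y is even
Condition is False, so ELSE branch executes
After ADD(y, n): n=-5, y=-10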